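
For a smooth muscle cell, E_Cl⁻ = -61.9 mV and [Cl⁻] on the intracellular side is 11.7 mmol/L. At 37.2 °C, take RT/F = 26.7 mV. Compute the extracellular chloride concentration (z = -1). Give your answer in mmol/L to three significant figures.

Nernst: E = (26.7/-1) · ln([out]/[in]), so ln([out]/[in]) = -61.9 × -1 / 26.7 = 2.3184.
[out]/[in] = e^(2.3184) = 10.16.
[out] = 10.16 × 11.7 = 118.9 mmol/L.

119 mmol/L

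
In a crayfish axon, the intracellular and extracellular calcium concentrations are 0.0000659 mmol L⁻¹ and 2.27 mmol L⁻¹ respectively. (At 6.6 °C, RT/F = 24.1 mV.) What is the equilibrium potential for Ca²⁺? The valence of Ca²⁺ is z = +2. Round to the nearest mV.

E = (24.1/z) · ln([Ca²⁺]_out/[Ca²⁺]_in) with z = +2.
= (24.1/2) · ln(2.27/0.0000659) = 12.05 · ln(3.445e+04)
= 12.05 · (10.4472) = 125.89 mV

126 mV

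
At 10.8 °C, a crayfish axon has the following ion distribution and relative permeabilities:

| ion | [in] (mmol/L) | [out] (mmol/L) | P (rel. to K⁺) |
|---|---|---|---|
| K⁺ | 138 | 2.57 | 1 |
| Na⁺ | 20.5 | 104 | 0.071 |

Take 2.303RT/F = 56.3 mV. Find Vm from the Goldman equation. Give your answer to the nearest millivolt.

-65 mV

Vm = 56.3 · log₁₀[(Σ P·[cation]ₒ + Σ P·[anion]ᵢ) / (Σ P·[cation]ᵢ + Σ P·[anion]ₒ)]
Numerator = 1×2.57 + 0.071×104 = 9.954
Denominator = 1×138 + 0.071×20.5 = 139.5
Vm = 56.3 · log₁₀(0.071378) = 56.3 × (-1.1464) = -64.54 mV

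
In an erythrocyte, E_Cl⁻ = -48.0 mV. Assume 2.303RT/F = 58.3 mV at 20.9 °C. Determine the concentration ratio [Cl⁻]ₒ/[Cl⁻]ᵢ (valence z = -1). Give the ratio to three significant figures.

log₁₀([out]/[in]) = E·z/(58.3) = -48.0 × -1 / 58.3 = 0.8233
[out]/[in] = 10^(0.8233) = 6.658

6.66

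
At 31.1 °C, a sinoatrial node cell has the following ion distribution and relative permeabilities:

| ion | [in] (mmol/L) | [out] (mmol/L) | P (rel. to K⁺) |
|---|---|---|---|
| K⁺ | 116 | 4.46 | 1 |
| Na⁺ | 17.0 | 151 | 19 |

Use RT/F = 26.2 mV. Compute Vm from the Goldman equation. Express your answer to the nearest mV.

49 mV

Vm = 26.2 · ln[(Σ P·[cation]ₒ + Σ P·[anion]ᵢ) / (Σ P·[cation]ᵢ + Σ P·[anion]ₒ)]
Numerator = 1×4.46 + 19×151 = 2873
Denominator = 1×116 + 19×17.0 = 439
Vm = 26.2 · ln(6.5455) = 26.2 × (1.8788) = 49.22 mV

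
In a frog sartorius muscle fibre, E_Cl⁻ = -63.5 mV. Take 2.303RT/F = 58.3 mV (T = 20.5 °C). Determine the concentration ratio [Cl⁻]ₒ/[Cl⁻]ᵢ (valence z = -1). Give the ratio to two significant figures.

12

log₁₀([out]/[in]) = E·z/(58.3) = -63.5 × -1 / 58.3 = 1.0892
[out]/[in] = 10^(1.0892) = 12.28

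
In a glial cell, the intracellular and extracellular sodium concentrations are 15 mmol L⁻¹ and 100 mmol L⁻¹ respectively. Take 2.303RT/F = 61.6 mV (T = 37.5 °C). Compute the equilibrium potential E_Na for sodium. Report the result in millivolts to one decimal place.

E = (61.6/z) · log₁₀([Na⁺]_out/[Na⁺]_in) with z = +1.
= (61.6/1) · log₁₀(100/15) = 61.60 · log₁₀(6.667)
= 61.60 · (0.8239) = 50.75 mV

50.8 mV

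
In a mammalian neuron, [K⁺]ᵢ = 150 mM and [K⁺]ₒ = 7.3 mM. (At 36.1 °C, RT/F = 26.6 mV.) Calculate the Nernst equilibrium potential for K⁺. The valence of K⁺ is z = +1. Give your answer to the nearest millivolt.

E = (26.6/z) · ln([K⁺]_out/[K⁺]_in) with z = +1.
= (26.6/1) · ln(7.3/150) = 26.60 · ln(0.04867)
= 26.60 · (-3.0228) = -80.41 mV

-80 mV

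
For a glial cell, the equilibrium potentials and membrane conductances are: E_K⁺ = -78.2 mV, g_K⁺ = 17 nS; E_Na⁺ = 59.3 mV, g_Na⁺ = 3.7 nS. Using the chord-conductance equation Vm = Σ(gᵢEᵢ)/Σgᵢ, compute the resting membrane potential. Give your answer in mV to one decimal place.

-53.6 mV

Σ gᵢEᵢ = 17·(-78.2) + 3.7·(59.3) = -1109.99
Σ gᵢ = 17 + 3.7 = 20.7
Vm = -1109.99 / 20.7 = -53.62 mV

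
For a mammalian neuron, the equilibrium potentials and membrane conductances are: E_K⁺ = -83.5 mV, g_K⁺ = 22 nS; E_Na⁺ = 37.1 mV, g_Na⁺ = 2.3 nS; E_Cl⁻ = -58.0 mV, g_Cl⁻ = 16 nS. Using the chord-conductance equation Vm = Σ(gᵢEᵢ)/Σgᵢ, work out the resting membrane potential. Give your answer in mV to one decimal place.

-66.5 mV

Σ gᵢEᵢ = 22·(-83.5) + 2.3·(37.1) + 16·(-58.0) = -2679.67
Σ gᵢ = 22 + 2.3 + 16 = 40.3
Vm = -2679.67 / 40.3 = -66.49 mV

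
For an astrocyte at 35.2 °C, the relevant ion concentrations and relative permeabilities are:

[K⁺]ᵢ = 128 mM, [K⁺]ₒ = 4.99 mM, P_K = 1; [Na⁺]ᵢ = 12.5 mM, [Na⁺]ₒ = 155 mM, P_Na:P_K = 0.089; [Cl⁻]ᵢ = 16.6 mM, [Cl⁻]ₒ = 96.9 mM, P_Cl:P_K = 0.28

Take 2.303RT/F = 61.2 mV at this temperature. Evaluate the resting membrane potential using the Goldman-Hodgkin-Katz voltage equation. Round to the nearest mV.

Vm = 61.2 · log₁₀[(Σ P·[cation]ₒ + Σ P·[anion]ᵢ) / (Σ P·[cation]ᵢ + Σ P·[anion]ₒ)]
Numerator = 1×4.99 + 0.089×155 + 0.28×16.6 = 23.43
Denominator = 1×128 + 0.089×12.5 + 0.28×96.9 = 156.2
Vm = 61.2 · log₁₀(0.14998) = 61.2 × (-0.8240) = -50.43 mV

-50 mV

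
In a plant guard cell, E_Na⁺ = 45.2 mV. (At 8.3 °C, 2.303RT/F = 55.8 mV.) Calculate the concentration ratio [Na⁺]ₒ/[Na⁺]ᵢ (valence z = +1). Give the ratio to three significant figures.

6.46

log₁₀([out]/[in]) = E·z/(55.8) = 45.2 × 1 / 55.8 = 0.8100
[out]/[in] = 10^(0.8100) = 6.457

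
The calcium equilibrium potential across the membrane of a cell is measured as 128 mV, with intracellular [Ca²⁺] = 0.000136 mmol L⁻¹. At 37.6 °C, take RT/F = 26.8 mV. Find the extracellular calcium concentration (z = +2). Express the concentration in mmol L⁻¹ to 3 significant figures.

1.91 mmol L⁻¹

Nernst: E = (26.8/2) · ln([out]/[in]), so ln([out]/[in]) = 128.0 × 2 / 26.8 = 9.5522.
[out]/[in] = e^(9.5522) = 1.408e+04.
[out] = 1.408e+04 × 0.000136 = 1.914 mmol L⁻¹.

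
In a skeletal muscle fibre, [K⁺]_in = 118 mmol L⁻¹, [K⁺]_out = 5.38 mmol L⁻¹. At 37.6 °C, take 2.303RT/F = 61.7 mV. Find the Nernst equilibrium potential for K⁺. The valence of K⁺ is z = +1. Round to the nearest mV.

E = (61.7/z) · log₁₀([K⁺]_out/[K⁺]_in) with z = +1.
= (61.7/1) · log₁₀(5.38/118) = 61.70 · log₁₀(0.04559)
= 61.70 · (-1.3411) = -82.75 mV

-83 mV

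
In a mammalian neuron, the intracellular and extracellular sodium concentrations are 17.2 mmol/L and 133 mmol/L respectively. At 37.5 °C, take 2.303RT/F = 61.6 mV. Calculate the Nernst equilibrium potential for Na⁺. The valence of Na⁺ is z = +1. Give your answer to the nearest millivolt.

55 mV

E = (61.6/z) · log₁₀([Na⁺]_out/[Na⁺]_in) with z = +1.
= (61.6/1) · log₁₀(133/17.2) = 61.60 · log₁₀(7.733)
= 61.60 · (0.8883) = 54.72 mV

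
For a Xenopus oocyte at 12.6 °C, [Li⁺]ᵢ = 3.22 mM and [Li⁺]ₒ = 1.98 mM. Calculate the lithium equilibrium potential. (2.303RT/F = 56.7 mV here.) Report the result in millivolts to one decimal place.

-12.0 mV

E = (56.7/z) · log₁₀([Li⁺]_out/[Li⁺]_in) with z = +1.
= (56.7/1) · log₁₀(1.98/3.22) = 56.70 · log₁₀(0.6149)
= 56.70 · (-0.2112) = -11.97 mV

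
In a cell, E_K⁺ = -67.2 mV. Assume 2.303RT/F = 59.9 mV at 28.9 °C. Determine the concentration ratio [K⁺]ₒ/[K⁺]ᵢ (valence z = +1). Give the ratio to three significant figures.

0.0755

log₁₀([out]/[in]) = E·z/(59.9) = -67.2 × 1 / 59.9 = -1.1219
[out]/[in] = 10^(-1.1219) = 0.07553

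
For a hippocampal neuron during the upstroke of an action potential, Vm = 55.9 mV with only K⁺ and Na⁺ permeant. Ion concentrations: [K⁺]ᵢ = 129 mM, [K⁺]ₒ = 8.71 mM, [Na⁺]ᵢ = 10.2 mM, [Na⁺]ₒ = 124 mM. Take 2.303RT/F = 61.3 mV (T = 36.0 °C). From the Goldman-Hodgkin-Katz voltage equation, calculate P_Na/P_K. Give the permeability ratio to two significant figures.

Let α = P_Na/P_K. GHK: Vm = 61.3·log₁₀[(Kₒ + α·Naₒ)/(Kᵢ + α·Naᵢ)].
10^(Vm/61.3) = 10^(55.9/61.3) = 8.1641
So 8.1641·(Kᵢ + α·Naᵢ) = Kₒ + α·Naₒ → α = (8.1641·129.0 − 8.71) / (124.0 − 8.1641·10.2)
α = (1053 − 8.71) / (124.0 − 83.27) = 1044/40.73 = 25.65

26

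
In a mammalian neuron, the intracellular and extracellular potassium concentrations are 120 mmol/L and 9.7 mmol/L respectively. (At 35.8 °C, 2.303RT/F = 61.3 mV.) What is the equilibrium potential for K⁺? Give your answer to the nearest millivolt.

-67 mV

E = (61.3/z) · log₁₀([K⁺]_out/[K⁺]_in) with z = +1.
= (61.3/1) · log₁₀(9.7/120) = 61.30 · log₁₀(0.08083)
= 61.30 · (-1.0924) = -66.96 mV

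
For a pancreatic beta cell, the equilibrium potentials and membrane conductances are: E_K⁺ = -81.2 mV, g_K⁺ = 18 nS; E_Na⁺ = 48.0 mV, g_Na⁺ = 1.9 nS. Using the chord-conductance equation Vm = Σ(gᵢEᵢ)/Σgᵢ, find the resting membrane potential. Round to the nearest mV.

Σ gᵢEᵢ = 18·(-81.2) + 1.9·(48.0) = -1370.40
Σ gᵢ = 18 + 1.9 = 19.9
Vm = -1370.40 / 19.9 = -68.86 mV

-69 mV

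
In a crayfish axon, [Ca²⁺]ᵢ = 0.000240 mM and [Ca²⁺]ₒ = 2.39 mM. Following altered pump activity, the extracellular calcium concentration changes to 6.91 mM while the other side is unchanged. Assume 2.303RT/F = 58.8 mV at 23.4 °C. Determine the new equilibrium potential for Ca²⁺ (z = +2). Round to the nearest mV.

After the shift: [Ca²⁺]_out = 6.91, [Ca²⁺]_in = 0.000240 mM.
E_new = (58.8/2)·log₁₀(6.91/0.000240) = 29.40 · (4.4593) = 131.10 mV

131 mV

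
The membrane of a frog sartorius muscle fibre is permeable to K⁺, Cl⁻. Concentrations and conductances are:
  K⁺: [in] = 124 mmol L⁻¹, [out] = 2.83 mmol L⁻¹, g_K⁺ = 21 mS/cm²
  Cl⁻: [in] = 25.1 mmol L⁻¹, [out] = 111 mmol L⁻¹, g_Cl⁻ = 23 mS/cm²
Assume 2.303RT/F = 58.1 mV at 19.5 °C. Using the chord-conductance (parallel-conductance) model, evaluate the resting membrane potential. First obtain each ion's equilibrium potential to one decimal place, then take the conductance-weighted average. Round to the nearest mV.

E_K⁺ = (58.1/1)·log₁₀(2.83/124) = -95.4 mV
E_Cl⁻ = (58.1/-1)·log₁₀(111/25.1) = -37.5 mV
Vm = (Σ gᵢEᵢ)/(Σ gᵢ) = (21·-95.4 + 23·-37.5) / (21 + 23)
= -2865.90 / 44 = -65.13 mV

-65 mV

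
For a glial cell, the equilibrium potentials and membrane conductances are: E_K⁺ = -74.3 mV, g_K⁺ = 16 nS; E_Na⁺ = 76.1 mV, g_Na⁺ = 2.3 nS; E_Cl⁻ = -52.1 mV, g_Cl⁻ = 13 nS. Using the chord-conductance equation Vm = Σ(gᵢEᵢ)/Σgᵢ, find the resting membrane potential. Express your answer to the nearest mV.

Σ gᵢEᵢ = 16·(-74.3) + 2.3·(76.1) + 13·(-52.1) = -1691.07
Σ gᵢ = 16 + 2.3 + 13 = 31.3
Vm = -1691.07 / 31.3 = -54.03 mV

-54 mV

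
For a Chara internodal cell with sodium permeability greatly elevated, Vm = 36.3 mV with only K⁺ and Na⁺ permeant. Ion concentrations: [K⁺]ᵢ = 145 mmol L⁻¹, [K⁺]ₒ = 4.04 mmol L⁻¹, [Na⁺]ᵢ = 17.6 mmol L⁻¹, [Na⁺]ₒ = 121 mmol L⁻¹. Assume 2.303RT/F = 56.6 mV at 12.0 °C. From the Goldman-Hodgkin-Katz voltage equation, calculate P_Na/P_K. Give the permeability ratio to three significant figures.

14.4

Let α = P_Na/P_K. GHK: Vm = 56.6·log₁₀[(Kₒ + α·Naₒ)/(Kᵢ + α·Naᵢ)].
10^(Vm/56.6) = 10^(36.3/56.6) = 4.3787
So 4.3787·(Kᵢ + α·Naᵢ) = Kₒ + α·Naₒ → α = (4.3787·145.0 − 4.04) / (121.0 − 4.3787·17.6)
α = (634.9 − 4.04) / (121.0 − 77.06) = 630.9/43.94 = 14.36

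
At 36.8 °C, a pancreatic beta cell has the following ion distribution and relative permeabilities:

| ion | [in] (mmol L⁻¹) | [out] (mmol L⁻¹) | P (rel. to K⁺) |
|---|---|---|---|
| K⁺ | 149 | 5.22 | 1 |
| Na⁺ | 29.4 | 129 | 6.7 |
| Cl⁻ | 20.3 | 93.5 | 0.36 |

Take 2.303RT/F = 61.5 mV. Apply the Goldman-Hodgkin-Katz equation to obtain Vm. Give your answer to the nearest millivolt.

22 mV

Vm = 61.5 · log₁₀[(Σ P·[cation]ₒ + Σ P·[anion]ᵢ) / (Σ P·[cation]ᵢ + Σ P·[anion]ₒ)]
Numerator = 1×5.22 + 6.7×129 + 0.36×20.3 = 876.8
Denominator = 1×149 + 6.7×29.4 + 0.36×93.5 = 379.6
Vm = 61.5 · log₁₀(2.3096) = 61.5 × (0.3635) = 22.36 mV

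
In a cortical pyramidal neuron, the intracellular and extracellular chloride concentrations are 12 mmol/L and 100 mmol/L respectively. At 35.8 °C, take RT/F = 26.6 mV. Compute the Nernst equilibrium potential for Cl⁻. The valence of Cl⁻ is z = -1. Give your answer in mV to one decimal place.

-56.4 mV

E = (26.6/z) · ln([Cl⁻]_out/[Cl⁻]_in) with z = -1.
For an anion, dividing by z = -1 reverses the sign.
= (26.6/-1) · ln(100/12) = -26.60 · ln(8.333)
= -26.60 · (2.1203) = -56.40 mV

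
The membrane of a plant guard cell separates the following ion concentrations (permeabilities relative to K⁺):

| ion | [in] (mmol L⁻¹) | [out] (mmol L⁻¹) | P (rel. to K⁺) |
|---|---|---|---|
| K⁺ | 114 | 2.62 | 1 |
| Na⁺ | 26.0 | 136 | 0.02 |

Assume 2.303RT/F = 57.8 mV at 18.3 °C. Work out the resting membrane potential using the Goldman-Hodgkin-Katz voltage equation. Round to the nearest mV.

-77 mV

Vm = 57.8 · log₁₀[(Σ P·[cation]ₒ + Σ P·[anion]ᵢ) / (Σ P·[cation]ᵢ + Σ P·[anion]ₒ)]
Numerator = 1×2.62 + 0.02×136 = 5.34
Denominator = 1×114 + 0.02×26.0 = 114.5
Vm = 57.8 · log₁₀(0.046629) = 57.8 × (-1.3313) = -76.95 mV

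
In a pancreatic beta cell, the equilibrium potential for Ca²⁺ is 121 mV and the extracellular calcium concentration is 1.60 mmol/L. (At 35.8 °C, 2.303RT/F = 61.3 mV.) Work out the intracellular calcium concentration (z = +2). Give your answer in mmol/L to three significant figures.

Nernst: E = (61.3/2) · log₁₀([out]/[in]), so log₁₀([out]/[in]) = 121.0 × 2 / 61.3 = 3.9478.
[out]/[in] = 10^(3.9478) = 8867.
[in] = 1.60 / 8867 = 0.0001804 mmol/L.

0.000180 mmol/L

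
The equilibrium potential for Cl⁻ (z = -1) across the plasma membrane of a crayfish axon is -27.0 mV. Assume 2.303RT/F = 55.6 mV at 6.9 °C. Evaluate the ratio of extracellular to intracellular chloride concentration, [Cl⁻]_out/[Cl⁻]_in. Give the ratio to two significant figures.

log₁₀([out]/[in]) = E·z/(55.6) = -27.0 × -1 / 55.6 = 0.4856
[out]/[in] = 10^(0.4856) = 3.059

3.1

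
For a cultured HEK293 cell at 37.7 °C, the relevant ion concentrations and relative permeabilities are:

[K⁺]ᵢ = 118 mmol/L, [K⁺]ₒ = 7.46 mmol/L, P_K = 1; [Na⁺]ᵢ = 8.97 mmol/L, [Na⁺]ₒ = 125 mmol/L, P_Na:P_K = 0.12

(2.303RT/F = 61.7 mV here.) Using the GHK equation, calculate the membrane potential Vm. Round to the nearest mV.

Vm = 61.7 · log₁₀[(Σ P·[cation]ₒ + Σ P·[anion]ᵢ) / (Σ P·[cation]ᵢ + Σ P·[anion]ₒ)]
Numerator = 1×7.46 + 0.12×125 = 22.46
Denominator = 1×118 + 0.12×8.97 = 119.1
Vm = 61.7 · log₁₀(0.18862) = 61.7 × (-0.7244) = -44.70 mV

-45 mV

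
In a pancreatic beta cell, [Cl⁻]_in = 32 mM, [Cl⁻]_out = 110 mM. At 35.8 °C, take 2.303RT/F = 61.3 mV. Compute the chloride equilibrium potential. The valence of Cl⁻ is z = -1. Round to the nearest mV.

E = (61.3/z) · log₁₀([Cl⁻]_out/[Cl⁻]_in) with z = -1.
For an anion, dividing by z = -1 reverses the sign.
= (61.3/-1) · log₁₀(110/32) = -61.30 · log₁₀(3.438)
= -61.30 · (0.5362) = -32.87 mV

-33 mV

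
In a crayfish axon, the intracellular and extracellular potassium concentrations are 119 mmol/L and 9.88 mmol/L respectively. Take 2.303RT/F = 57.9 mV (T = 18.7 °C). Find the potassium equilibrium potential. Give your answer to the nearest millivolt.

-63 mV

E = (57.9/z) · log₁₀([K⁺]_out/[K⁺]_in) with z = +1.
= (57.9/1) · log₁₀(9.88/119) = 57.90 · log₁₀(0.08303)
= 57.90 · (-1.0808) = -62.58 mV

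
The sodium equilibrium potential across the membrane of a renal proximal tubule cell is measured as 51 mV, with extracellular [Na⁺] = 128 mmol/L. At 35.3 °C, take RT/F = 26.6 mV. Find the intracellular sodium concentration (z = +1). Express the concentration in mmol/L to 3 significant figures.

Nernst: E = (26.6/1) · ln([out]/[in]), so ln([out]/[in]) = 51.0 × 1 / 26.6 = 1.9173.
[out]/[in] = e^(1.9173) = 6.803.
[in] = 128 / 6.803 = 18.82 mmol/L.

18.8 mmol/L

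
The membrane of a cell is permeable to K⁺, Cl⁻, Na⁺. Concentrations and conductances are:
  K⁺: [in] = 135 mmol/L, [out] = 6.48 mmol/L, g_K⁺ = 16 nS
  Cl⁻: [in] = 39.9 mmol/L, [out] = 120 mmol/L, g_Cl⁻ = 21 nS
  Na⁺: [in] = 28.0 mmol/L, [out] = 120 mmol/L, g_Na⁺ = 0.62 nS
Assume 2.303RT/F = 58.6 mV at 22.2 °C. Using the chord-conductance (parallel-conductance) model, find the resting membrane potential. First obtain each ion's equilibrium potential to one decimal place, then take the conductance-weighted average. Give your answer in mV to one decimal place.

E_K⁺ = (58.6/1)·log₁₀(6.48/135) = -77.3 mV
E_Cl⁻ = (58.6/-1)·log₁₀(120/39.9) = -28.0 mV
E_Na⁺ = (58.6/1)·log₁₀(120/28.0) = 37.0 mV
Vm = (Σ gᵢEᵢ)/(Σ gᵢ) = (16·-77.3 + 21·-28.0 + 0.62·37.0) / (16 + 21 + 0.62)
= -1801.86 / 37.62 = -47.90 mV

-47.9 mV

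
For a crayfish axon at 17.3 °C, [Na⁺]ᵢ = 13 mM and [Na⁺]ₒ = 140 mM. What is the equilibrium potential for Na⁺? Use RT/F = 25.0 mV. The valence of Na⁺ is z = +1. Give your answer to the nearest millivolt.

E = (25.0/z) · ln([Na⁺]_out/[Na⁺]_in) with z = +1.
= (25.0/1) · ln(140/13) = 25.00 · ln(10.77)
= 25.00 · (2.3767) = 59.42 mV

59 mV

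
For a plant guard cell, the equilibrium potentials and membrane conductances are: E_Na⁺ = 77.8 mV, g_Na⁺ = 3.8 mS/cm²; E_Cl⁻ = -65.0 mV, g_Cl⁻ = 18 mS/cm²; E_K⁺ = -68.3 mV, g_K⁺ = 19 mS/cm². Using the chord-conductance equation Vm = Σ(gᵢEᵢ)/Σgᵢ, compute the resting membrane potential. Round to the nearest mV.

-53 mV

Σ gᵢEᵢ = 3.8·(77.8) + 18·(-65.0) + 19·(-68.3) = -2172.06
Σ gᵢ = 3.8 + 18 + 19 = 40.8
Vm = -2172.06 / 40.8 = -53.24 mV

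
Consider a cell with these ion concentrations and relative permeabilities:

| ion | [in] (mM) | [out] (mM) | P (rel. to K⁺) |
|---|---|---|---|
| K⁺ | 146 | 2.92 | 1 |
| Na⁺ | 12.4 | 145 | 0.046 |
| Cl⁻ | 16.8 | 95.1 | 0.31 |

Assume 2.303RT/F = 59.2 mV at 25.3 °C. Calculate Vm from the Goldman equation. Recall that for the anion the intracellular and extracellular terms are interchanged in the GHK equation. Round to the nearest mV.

Vm = 59.2 · log₁₀[(Σ P·[cation]ₒ + Σ P·[anion]ᵢ) / (Σ P·[cation]ᵢ + Σ P·[anion]ₒ)]
Numerator = 1×2.92 + 0.046×145 + 0.31×16.8 = 14.8
Denominator = 1×146 + 0.046×12.4 + 0.31×95.1 = 176.1
Vm = 59.2 · log₁₀(0.084055) = 59.2 × (-1.0754) = -63.67 mV

-64 mV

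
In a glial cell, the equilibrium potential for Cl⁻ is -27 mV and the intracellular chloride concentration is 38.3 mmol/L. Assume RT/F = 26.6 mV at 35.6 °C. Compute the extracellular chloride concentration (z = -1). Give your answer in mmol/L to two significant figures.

Nernst: E = (26.6/-1) · ln([out]/[in]), so ln([out]/[in]) = -27.0 × -1 / 26.6 = 1.0150.
[out]/[in] = e^(1.0150) = 2.759.
[out] = 2.759 × 38.3 = 105.7 mmol/L.

110 mmol/L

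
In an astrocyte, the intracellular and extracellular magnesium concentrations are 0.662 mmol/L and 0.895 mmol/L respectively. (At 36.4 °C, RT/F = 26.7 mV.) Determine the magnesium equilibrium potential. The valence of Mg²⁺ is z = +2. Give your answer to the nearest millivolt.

E = (26.7/z) · ln([Mg²⁺]_out/[Mg²⁺]_in) with z = +2.
= (26.7/2) · ln(0.895/0.662) = 13.35 · ln(1.352)
= 13.35 · (0.3016) = 4.03 mV

4 mV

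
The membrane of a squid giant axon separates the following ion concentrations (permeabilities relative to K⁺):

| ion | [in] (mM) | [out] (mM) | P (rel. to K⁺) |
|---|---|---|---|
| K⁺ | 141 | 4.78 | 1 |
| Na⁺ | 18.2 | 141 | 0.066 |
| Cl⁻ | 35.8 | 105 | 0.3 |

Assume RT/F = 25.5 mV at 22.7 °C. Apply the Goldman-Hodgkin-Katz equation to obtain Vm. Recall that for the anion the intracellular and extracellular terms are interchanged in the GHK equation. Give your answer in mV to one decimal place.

Vm = 25.5 · ln[(Σ P·[cation]ₒ + Σ P·[anion]ᵢ) / (Σ P·[cation]ᵢ + Σ P·[anion]ₒ)]
Numerator = 1×4.78 + 0.066×141 + 0.3×35.8 = 24.83
Denominator = 1×141 + 0.066×18.2 + 0.3×105 = 173.7
Vm = 25.5 · ln(0.14292) = 25.5 × (-1.9454) = -49.61 mV

-49.6 mV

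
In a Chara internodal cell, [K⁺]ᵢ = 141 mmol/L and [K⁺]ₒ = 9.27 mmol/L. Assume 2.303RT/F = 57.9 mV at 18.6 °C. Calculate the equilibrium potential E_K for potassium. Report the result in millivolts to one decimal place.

E = (57.9/z) · log₁₀([K⁺]_out/[K⁺]_in) with z = +1.
= (57.9/1) · log₁₀(9.27/141) = 57.90 · log₁₀(0.06574)
= 57.90 · (-1.1821) = -68.45 mV

-68.4 mV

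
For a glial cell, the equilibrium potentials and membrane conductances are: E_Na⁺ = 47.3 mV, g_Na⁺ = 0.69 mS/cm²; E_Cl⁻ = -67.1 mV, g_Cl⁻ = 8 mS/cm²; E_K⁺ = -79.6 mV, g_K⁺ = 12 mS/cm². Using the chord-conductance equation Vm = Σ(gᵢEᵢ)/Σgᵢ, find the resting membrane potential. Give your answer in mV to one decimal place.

-70.5 mV

Σ gᵢEᵢ = 0.69·(47.3) + 8·(-67.1) + 12·(-79.6) = -1459.36
Σ gᵢ = 0.69 + 8 + 12 = 20.69
Vm = -1459.36 / 20.69 = -70.53 mV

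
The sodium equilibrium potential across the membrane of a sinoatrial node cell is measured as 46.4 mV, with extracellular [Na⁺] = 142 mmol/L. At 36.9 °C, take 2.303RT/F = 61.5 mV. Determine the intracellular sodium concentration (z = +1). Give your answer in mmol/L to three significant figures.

Nernst: E = (61.5/1) · log₁₀([out]/[in]), so log₁₀([out]/[in]) = 46.4 × 1 / 61.5 = 0.7545.
[out]/[in] = 10^(0.7545) = 5.682.
[in] = 142 / 5.682 = 24.99 mmol/L.

25.0 mmol/L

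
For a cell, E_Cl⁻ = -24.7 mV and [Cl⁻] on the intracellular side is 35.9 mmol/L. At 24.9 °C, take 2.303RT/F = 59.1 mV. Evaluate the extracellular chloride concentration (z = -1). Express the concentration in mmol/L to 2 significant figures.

94 mmol/L

Nernst: E = (59.1/-1) · log₁₀([out]/[in]), so log₁₀([out]/[in]) = -24.7 × -1 / 59.1 = 0.4179.
[out]/[in] = 10^(0.4179) = 2.618.
[out] = 2.618 × 35.9 = 93.98 mmol/L.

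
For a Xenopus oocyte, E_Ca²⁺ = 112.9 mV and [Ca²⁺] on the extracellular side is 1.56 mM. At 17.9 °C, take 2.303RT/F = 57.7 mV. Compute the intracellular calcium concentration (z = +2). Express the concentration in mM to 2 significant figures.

Nernst: E = (57.7/2) · log₁₀([out]/[in]), so log₁₀([out]/[in]) = 112.9 × 2 / 57.7 = 3.9133.
[out]/[in] = 10^(3.9133) = 8191.
[in] = 1.56 / 8191 = 0.0001904 mM.

0.00019 mM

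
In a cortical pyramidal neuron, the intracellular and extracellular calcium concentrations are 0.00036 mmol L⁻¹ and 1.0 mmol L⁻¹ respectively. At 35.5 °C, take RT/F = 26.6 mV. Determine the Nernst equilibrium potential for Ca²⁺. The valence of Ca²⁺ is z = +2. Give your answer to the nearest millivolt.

105 mV

E = (26.6/z) · ln([Ca²⁺]_out/[Ca²⁺]_in) with z = +2.
= (26.6/2) · ln(1.0/0.00036) = 13.30 · ln(2778)
= 13.30 · (7.9294) = 105.46 mV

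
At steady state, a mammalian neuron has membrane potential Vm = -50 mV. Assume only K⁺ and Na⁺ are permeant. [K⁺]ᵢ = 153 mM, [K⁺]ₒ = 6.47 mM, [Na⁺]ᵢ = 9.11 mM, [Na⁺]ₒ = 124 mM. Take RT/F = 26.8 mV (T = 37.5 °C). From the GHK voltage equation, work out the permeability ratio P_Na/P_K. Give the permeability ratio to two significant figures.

0.14

Let α = P_Na/P_K. GHK: Vm = 26.8·ln[(Kₒ + α·Naₒ)/(Kᵢ + α·Naᵢ)].
e^(Vm/26.8) = e^(-50.0/26.8) = 0.15479
So 0.15479·(Kᵢ + α·Naᵢ) = Kₒ + α·Naₒ → α = (0.15479·153.0 − 6.47) / (124.0 − 0.15479·9.11)
α = (23.68 − 6.47) / (124.0 − 1.41) = 17.21/122.6 = 0.1404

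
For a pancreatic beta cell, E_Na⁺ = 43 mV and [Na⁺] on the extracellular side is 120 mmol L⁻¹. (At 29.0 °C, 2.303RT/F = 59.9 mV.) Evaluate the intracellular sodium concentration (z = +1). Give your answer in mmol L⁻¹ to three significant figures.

23.0 mmol L⁻¹

Nernst: E = (59.9/1) · log₁₀([out]/[in]), so log₁₀([out]/[in]) = 43.0 × 1 / 59.9 = 0.7179.
[out]/[in] = 10^(0.7179) = 5.222.
[in] = 120 / 5.222 = 22.98 mmol L⁻¹.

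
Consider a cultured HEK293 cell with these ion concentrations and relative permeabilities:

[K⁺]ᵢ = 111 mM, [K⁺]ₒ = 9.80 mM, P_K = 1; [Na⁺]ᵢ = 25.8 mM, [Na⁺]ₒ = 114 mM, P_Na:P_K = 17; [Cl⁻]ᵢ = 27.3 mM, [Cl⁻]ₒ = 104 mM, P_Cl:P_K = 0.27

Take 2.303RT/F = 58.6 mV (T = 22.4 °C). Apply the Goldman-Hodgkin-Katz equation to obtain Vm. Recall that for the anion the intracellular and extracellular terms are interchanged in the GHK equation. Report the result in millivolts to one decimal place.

31.0 mV

Vm = 58.6 · log₁₀[(Σ P·[cation]ₒ + Σ P·[anion]ᵢ) / (Σ P·[cation]ᵢ + Σ P·[anion]ₒ)]
Numerator = 1×9.80 + 17×114 + 0.27×27.3 = 1955
Denominator = 1×111 + 17×25.8 + 0.27×104 = 577.7
Vm = 58.6 · log₁₀(3.3845) = 58.6 × (0.5295) = 31.03 mV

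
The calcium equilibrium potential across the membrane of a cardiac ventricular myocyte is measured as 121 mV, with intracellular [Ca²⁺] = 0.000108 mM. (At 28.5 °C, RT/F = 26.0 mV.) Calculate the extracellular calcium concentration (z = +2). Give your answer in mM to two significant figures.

Nernst: E = (26.0/2) · ln([out]/[in]), so ln([out]/[in]) = 121.0 × 2 / 26.0 = 9.3077.
[out]/[in] = e^(9.3077) = 1.102e+04.
[out] = 1.102e+04 × 0.000108 = 1.19 mM.

1.2 mM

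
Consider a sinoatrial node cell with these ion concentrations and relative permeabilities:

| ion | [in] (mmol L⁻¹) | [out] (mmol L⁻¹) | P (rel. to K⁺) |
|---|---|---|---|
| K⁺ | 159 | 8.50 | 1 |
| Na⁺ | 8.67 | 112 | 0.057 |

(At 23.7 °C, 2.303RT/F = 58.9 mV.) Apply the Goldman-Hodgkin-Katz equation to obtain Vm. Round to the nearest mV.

Vm = 58.9 · log₁₀[(Σ P·[cation]ₒ + Σ P·[anion]ᵢ) / (Σ P·[cation]ᵢ + Σ P·[anion]ₒ)]
Numerator = 1×8.50 + 0.057×112 = 14.88
Denominator = 1×159 + 0.057×8.67 = 159.5
Vm = 58.9 · log₁₀(0.09332) = 58.9 × (-1.0300) = -60.67 mV

-61 mV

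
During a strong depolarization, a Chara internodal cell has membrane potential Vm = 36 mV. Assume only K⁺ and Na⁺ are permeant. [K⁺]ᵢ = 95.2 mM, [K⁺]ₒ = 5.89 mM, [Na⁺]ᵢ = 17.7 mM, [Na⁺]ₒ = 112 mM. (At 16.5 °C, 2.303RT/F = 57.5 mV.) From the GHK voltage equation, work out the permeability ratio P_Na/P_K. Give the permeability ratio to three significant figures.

Let α = P_Na/P_K. GHK: Vm = 57.5·log₁₀[(Kₒ + α·Naₒ)/(Kᵢ + α·Naᵢ)].
10^(Vm/57.5) = 10^(36.0/57.5) = 4.2275
So 4.2275·(Kᵢ + α·Naᵢ) = Kₒ + α·Naₒ → α = (4.2275·95.2 − 5.89) / (112.0 − 4.2275·17.7)
α = (402.5 − 5.89) / (112.0 − 74.83) = 396.6/37.17 = 10.67

10.7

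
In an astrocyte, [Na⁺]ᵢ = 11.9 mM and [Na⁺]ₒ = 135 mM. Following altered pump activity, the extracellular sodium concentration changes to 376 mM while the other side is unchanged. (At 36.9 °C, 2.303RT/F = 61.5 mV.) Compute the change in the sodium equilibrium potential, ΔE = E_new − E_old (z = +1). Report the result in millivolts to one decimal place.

27.4 mV

E_old = (61.5/1)·log₁₀(135/11.9) = 64.87 mV
E_new = (61.5/1)·log₁₀(376/11.9) = 92.23 mV
ΔE = 92.23 − (64.87) = 27.36 mV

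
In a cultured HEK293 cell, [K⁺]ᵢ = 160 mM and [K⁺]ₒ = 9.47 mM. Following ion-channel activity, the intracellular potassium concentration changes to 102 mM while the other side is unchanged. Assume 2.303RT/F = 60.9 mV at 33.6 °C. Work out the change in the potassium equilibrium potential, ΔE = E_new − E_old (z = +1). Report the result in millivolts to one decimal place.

E_old = (60.9/1)·log₁₀(9.47/160) = -74.77 mV
E_new = (60.9/1)·log₁₀(9.47/102) = -62.86 mV
ΔE = -62.86 − (-74.77) = 11.91 mV

11.9 mV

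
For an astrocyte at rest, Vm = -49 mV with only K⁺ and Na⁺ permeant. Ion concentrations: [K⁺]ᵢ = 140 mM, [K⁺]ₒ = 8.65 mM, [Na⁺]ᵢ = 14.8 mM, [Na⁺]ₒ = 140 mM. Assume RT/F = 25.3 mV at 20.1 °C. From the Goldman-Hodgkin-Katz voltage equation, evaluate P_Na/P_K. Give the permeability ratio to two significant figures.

Let α = P_Na/P_K. GHK: Vm = 25.3·ln[(Kₒ + α·Naₒ)/(Kᵢ + α·Naᵢ)].
e^(Vm/25.3) = e^(-49.0/25.3) = 0.14417
So 0.14417·(Kᵢ + α·Naᵢ) = Kₒ + α·Naₒ → α = (0.14417·140.0 − 8.65) / (140.0 − 0.14417·14.8)
α = (20.18 − 8.65) / (140.0 − 2.134) = 11.53/137.9 = 0.08366

0.084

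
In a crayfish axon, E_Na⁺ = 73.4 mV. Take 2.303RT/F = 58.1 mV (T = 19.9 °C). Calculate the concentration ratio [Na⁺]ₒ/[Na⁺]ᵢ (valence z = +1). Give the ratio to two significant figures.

18

log₁₀([out]/[in]) = E·z/(58.1) = 73.4 × 1 / 58.1 = 1.2633
[out]/[in] = 10^(1.2633) = 18.34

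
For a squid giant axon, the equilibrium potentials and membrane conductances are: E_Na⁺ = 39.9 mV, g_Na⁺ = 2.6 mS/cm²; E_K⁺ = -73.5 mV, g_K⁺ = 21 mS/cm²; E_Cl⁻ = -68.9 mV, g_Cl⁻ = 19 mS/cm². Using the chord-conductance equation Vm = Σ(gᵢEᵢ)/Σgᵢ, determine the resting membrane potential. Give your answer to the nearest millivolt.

Σ gᵢEᵢ = 2.6·(39.9) + 21·(-73.5) + 19·(-68.9) = -2748.86
Σ gᵢ = 2.6 + 21 + 19 = 42.6
Vm = -2748.86 / 42.6 = -64.53 mV

-65 mV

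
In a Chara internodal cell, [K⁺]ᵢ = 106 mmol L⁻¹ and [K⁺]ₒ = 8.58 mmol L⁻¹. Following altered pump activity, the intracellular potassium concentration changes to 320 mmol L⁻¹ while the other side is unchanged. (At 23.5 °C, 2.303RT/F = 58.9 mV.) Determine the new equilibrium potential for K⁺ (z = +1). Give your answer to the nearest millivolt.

-93 mV

After the shift: [K⁺]_out = 8.58, [K⁺]_in = 320 mmol L⁻¹.
E_new = (58.9/1)·log₁₀(8.58/320) = 58.90 · (-1.5717) = -92.57 mV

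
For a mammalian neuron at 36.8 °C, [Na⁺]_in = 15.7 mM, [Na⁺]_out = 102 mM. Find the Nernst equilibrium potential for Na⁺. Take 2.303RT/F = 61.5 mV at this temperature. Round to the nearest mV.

E = (61.5/z) · log₁₀([Na⁺]_out/[Na⁺]_in) with z = +1.
= (61.5/1) · log₁₀(102/15.7) = 61.50 · log₁₀(6.497)
= 61.50 · (0.8127) = 49.98 mV

50 mV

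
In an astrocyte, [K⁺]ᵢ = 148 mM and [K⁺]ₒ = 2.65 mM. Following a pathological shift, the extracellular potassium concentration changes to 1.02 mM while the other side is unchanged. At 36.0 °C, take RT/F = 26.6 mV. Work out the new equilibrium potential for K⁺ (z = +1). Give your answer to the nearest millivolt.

-132 mV

After the shift: [K⁺]_out = 1.02, [K⁺]_in = 148 mM.
E_new = (26.6/1)·ln(1.02/148) = 26.60 · (-4.9774) = -132.40 mV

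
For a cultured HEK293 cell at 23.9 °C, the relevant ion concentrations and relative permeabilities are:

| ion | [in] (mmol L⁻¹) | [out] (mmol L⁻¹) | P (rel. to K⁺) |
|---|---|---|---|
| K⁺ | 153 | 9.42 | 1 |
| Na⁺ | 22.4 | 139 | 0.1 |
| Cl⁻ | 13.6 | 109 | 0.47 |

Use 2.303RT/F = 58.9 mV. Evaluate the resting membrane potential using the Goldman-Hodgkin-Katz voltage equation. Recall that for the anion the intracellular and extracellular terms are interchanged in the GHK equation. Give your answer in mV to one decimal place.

-49.6 mV

Vm = 58.9 · log₁₀[(Σ P·[cation]ₒ + Σ P·[anion]ᵢ) / (Σ P·[cation]ᵢ + Σ P·[anion]ₒ)]
Numerator = 1×9.42 + 0.1×139 + 0.47×13.6 = 29.71
Denominator = 1×153 + 0.1×22.4 + 0.47×109 = 206.5
Vm = 58.9 · log₁₀(0.1439) = 58.9 × (-0.8419) = -49.59 mV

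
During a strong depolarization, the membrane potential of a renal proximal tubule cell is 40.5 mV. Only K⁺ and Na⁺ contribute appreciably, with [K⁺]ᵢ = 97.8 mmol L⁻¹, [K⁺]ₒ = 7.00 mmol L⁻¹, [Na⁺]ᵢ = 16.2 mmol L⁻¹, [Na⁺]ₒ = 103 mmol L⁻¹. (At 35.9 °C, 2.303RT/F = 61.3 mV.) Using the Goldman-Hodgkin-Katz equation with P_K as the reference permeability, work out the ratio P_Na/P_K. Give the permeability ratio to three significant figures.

15.3

Let α = P_Na/P_K. GHK: Vm = 61.3·log₁₀[(Kₒ + α·Naₒ)/(Kᵢ + α·Naᵢ)].
10^(Vm/61.3) = 10^(40.5/61.3) = 4.5781
So 4.5781·(Kᵢ + α·Naᵢ) = Kₒ + α·Naₒ → α = (4.5781·97.8 − 7.0) / (103.0 − 4.5781·16.2)
α = (447.7 − 7.0) / (103.0 − 74.17) = 440.7/28.83 = 15.28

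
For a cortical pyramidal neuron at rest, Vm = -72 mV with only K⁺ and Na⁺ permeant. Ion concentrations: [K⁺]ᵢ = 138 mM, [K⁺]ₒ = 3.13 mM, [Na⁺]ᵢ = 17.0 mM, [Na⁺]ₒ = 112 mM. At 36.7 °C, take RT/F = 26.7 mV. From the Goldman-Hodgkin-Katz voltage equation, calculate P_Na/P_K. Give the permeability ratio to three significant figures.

Let α = P_Na/P_K. GHK: Vm = 26.7·ln[(Kₒ + α·Naₒ)/(Kᵢ + α·Naᵢ)].
e^(Vm/26.7) = e^(-72.0/26.7) = 0.067432
So 0.067432·(Kᵢ + α·Naᵢ) = Kₒ + α·Naₒ → α = (0.067432·138.0 − 3.13) / (112.0 − 0.067432·17.0)
α = (9.306 − 3.13) / (112.0 − 1.146) = 6.176/110.9 = 0.05571

0.0557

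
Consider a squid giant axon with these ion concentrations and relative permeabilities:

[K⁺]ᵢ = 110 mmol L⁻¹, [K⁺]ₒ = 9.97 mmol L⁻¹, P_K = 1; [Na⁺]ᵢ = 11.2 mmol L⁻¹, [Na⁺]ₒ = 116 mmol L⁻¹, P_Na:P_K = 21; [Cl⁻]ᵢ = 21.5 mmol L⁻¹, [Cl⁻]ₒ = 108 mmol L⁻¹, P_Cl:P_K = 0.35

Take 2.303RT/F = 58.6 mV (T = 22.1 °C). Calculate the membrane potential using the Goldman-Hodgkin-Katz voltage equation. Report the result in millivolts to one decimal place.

Vm = 58.6 · log₁₀[(Σ P·[cation]ₒ + Σ P·[anion]ᵢ) / (Σ P·[cation]ᵢ + Σ P·[anion]ₒ)]
Numerator = 1×9.97 + 21×116 + 0.35×21.5 = 2453
Denominator = 1×110 + 21×11.2 + 0.35×108 = 383
Vm = 58.6 · log₁₀(6.406) = 58.6 × (0.8066) = 47.27 mV

47.3 mV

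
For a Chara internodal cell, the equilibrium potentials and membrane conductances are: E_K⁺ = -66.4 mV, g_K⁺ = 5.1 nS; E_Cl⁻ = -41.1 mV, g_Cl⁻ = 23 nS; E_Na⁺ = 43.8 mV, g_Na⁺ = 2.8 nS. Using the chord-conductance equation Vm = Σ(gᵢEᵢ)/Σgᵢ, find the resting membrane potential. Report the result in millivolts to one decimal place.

-37.6 mV

Σ gᵢEᵢ = 5.1·(-66.4) + 23·(-41.1) + 2.8·(43.8) = -1161.30
Σ gᵢ = 5.1 + 23 + 2.8 = 30.9
Vm = -1161.30 / 30.9 = -37.58 mV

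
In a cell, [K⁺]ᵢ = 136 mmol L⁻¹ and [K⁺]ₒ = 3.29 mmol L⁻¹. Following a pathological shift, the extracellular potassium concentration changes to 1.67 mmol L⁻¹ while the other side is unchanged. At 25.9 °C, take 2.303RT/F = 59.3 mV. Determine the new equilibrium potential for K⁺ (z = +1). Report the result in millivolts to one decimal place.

-113.3 mV

After the shift: [K⁺]_out = 1.67, [K⁺]_in = 136 mmol L⁻¹.
E_new = (59.3/1)·log₁₀(1.67/136) = 59.30 · (-1.9108) = -113.31 mV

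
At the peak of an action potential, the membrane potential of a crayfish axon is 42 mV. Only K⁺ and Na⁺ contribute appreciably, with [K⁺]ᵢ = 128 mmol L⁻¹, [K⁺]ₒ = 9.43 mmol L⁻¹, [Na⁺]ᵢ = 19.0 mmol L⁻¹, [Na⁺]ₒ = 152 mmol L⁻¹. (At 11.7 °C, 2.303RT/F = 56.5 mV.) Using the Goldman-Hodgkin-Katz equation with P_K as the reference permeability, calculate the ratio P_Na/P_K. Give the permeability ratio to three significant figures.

15.0

Let α = P_Na/P_K. GHK: Vm = 56.5·log₁₀[(Kₒ + α·Naₒ)/(Kᵢ + α·Naᵢ)].
10^(Vm/56.5) = 10^(42.0/56.5) = 5.5381
So 5.5381·(Kᵢ + α·Naᵢ) = Kₒ + α·Naₒ → α = (5.5381·128.0 − 9.43) / (152.0 − 5.5381·19.0)
α = (708.9 − 9.43) / (152.0 − 105.2) = 699.5/46.78 = 14.95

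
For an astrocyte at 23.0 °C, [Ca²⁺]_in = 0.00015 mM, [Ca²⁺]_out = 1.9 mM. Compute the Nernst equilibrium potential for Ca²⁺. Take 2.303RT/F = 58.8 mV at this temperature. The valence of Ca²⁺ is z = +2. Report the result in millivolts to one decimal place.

120.6 mV

E = (58.8/z) · log₁₀([Ca²⁺]_out/[Ca²⁺]_in) with z = +2.
= (58.8/2) · log₁₀(1.9/0.00015) = 29.40 · log₁₀(1.267e+04)
= 29.40 · (4.1027) = 120.62 mV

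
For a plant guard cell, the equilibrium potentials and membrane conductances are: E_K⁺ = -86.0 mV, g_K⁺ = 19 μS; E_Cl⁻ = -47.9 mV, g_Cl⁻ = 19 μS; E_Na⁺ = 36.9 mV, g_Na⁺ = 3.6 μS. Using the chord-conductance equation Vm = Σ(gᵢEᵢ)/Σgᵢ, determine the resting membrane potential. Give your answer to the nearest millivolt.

-58 mV

Σ gᵢEᵢ = 19·(-86.0) + 19·(-47.9) + 3.6·(36.9) = -2411.26
Σ gᵢ = 19 + 19 + 3.6 = 41.6
Vm = -2411.26 / 41.6 = -57.96 mV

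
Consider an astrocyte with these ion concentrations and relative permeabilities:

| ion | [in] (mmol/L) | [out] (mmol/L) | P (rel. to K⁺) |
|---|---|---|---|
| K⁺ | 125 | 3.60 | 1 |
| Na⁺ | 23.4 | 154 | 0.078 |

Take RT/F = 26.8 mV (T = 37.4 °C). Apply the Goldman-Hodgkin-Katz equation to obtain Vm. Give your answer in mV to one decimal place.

-56.1 mV

Vm = 26.8 · ln[(Σ P·[cation]ₒ + Σ P·[anion]ᵢ) / (Σ P·[cation]ᵢ + Σ P·[anion]ₒ)]
Numerator = 1×3.60 + 0.078×154 = 15.61
Denominator = 1×125 + 0.078×23.4 = 126.8
Vm = 26.8 · ln(0.1231) = 26.8 × (-2.0948) = -56.14 mV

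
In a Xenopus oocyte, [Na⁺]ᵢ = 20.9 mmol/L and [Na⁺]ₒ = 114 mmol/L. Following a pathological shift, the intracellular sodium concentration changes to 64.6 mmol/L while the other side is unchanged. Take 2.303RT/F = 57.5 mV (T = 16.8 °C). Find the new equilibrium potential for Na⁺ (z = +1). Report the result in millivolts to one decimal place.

After the shift: [Na⁺]_out = 114, [Na⁺]_in = 64.6 mmol/L.
E_new = (57.5/1)·log₁₀(114/64.6) = 57.50 · (0.2467) = 14.18 mV

14.2 mV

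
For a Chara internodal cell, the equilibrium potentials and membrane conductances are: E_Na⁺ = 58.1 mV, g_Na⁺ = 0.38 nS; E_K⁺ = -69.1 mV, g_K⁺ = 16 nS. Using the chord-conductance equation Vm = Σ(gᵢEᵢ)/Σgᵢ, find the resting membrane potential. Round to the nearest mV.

-66 mV

Σ gᵢEᵢ = 0.38·(58.1) + 16·(-69.1) = -1083.52
Σ gᵢ = 0.38 + 16 = 16.38
Vm = -1083.52 / 16.38 = -66.15 mV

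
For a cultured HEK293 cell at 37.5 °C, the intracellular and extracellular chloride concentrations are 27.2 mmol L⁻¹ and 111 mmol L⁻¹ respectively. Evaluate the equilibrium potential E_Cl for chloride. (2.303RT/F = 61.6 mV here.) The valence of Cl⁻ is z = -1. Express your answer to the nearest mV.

-38 mV

E = (61.6/z) · log₁₀([Cl⁻]_out/[Cl⁻]_in) with z = -1.
For an anion, dividing by z = -1 reverses the sign.
= (61.6/-1) · log₁₀(111/27.2) = -61.60 · log₁₀(4.081)
= -61.60 · (0.6108) = -37.62 mV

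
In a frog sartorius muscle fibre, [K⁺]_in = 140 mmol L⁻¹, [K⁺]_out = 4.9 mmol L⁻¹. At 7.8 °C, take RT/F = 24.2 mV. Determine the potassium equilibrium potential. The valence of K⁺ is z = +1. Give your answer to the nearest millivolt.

-81 mV

E = (24.2/z) · ln([K⁺]_out/[K⁺]_in) with z = +1.
= (24.2/1) · ln(4.9/140) = 24.20 · ln(0.035)
= 24.20 · (-3.3524) = -81.13 mV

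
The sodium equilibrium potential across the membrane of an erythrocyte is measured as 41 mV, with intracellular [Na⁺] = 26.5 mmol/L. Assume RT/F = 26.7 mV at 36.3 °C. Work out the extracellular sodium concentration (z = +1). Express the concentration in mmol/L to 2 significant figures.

Nernst: E = (26.7/1) · ln([out]/[in]), so ln([out]/[in]) = 41.0 × 1 / 26.7 = 1.5356.
[out]/[in] = e^(1.5356) = 4.644.
[out] = 4.644 × 26.5 = 123.1 mmol/L.

120 mmol/L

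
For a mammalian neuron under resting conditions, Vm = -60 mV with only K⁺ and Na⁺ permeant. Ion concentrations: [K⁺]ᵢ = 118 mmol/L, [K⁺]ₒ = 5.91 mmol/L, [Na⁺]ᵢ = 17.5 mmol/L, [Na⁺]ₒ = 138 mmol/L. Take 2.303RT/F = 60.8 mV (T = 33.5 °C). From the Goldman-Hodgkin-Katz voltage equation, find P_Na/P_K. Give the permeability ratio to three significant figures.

Let α = P_Na/P_K. GHK: Vm = 60.8·log₁₀[(Kₒ + α·Naₒ)/(Kᵢ + α·Naᵢ)].
10^(Vm/60.8) = 10^(-60.0/60.8) = 0.10308
So 0.10308·(Kᵢ + α·Naᵢ) = Kₒ + α·Naₒ → α = (0.10308·118.0 − 5.91) / (138.0 − 0.10308·17.5)
α = (12.16 − 5.91) / (138.0 − 1.804) = 6.253/136.2 = 0.04591

0.0459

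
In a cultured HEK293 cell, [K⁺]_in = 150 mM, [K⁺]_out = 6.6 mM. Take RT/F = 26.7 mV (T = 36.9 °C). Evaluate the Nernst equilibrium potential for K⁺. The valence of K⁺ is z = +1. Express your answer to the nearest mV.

-83 mV

E = (26.7/z) · ln([K⁺]_out/[K⁺]_in) with z = +1.
= (26.7/1) · ln(6.6/150) = 26.70 · ln(0.044)
= 26.70 · (-3.1236) = -83.40 mV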